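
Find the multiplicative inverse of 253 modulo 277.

Run the extended Euclidean algorithm:
277 = 1·253 + 24
253 = 10·24 + 13
24 = 1·13 + 11
13 = 1·11 + 2
11 = 5·2 + 1
2 = 2·1 + 0
gcd(253, 277) = 1, so the inverse exists.
Bézout: 1 = 116·277 − 127·253.
So 253⁻¹ ≡ −127 ≡ 150 (mod 277).

150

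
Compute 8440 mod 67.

8440 = 125·67 + 65, so 8440 ≡ 65 (mod 67).

65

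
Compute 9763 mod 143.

9763 = 68·143 + 39, so 9763 ≡ 39 (mod 143).

39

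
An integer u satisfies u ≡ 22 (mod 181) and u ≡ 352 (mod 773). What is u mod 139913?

181⁻¹ mod 773: 181*205 ≡ 1 (mod 773), so 181⁻¹ ≡ 205.
u = 22 + 181*((352 − 22)*205 mod 773) = 22 + 181*399 = 72241.

72241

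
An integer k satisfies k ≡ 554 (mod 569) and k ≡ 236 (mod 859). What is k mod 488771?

183203

569⁻¹ mod 859: 569*234 ≡ 1 (mod 859), so 569⁻¹ ≡ 234.
k = 554 + 569*((236 − 554)*234 mod 859) = 554 + 569*321 = 183203.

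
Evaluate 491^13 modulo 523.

By square-and-multiply:
13 in binary is 1101, i.e. 13 = 8 + 4 + 1.
491^1 ≡ 491 (mod 523)
491^2 ≡ 491^2 = 241081 ≡ 501 (mod 523)
491^4 ≡ 501^2 = 251001 ≡ 484 (mod 523)
491^8 ≡ 484^2 = 234256 ≡ 475 (mod 523)
491^13 = 491^8 · 491^4 · 491^1 ≡ 475 · 484 · 491 (mod 523).
Accumulate the product:
475 · 484 = 229900 ≡ 303
303 · 491 = 148773 ≡ 241

241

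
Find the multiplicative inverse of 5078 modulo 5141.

408

Apply the Euclidean algorithm and back-substitute:
5141 = 1·5078 + 63
5078 = 80·63 + 38
63 = 1·38 + 25
38 = 1·25 + 13
25 = 1·13 + 12
13 = 1·12 + 1
12 = 12·1 + 0
gcd(5078, 5141) = 1, so the inverse exists.
Back-substitute for 1:
1 = 1·13 − 1·12
  = −1·25 + 2·13
  = 2·38 − 3·25
  = −3·63 + 5·38
  = 5·5078 − 403·63
  = −403·5141 + 408·5078
So 5078⁻¹ ≡ 408 (mod 5141).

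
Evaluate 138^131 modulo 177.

75

131 in binary is 10000011, i.e. 131 = 128 + 2 + 1.
138^1 ≡ 138 (mod 177)
138^2 ≡ 138^2 = 19044 ≡ 105 (mod 177)
138^4 ≡ 105^2 = 11025 ≡ 51 (mod 177)
138^8 ≡ 51^2 = 2601 ≡ 123 (mod 177)
138^16 ≡ 123^2 = 15129 ≡ 84 (mod 177)
138^32 ≡ 84^2 = 7056 ≡ 153 (mod 177)
138^64 ≡ 153^2 = 23409 ≡ 45 (mod 177)
138^128 ≡ 45^2 = 2025 ≡ 78 (mod 177)
138^131 = 138^128 × 138^2 × 138^1 ≡ 78 × 105 × 138 (mod 177).
Accumulate the product:
78 × 105 = 8190 ≡ 48
48 × 138 = 6624 ≡ 75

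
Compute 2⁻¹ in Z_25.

13

By the extended Euclidean algorithm:
25 = 12×2 + 1
2 = 2×1 + 0
gcd(2, 25) = 1, so the inverse exists.
Bézout: 1 = 1×25 − 12×2.
So 2⁻¹ ≡ −12 ≡ 13 (mod 25).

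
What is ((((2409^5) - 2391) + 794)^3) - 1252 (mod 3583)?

(2409)^5 ≡ 1463 (mod 3583)
1463 - 2391 = -928 ≡ 2655 (mod 3583)
2655 + 794 = 3449
(3449)^3 ≡ 1672 (mod 3583)
1672 - 1252 = 420

420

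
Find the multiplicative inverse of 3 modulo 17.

6

Apply the Euclidean algorithm and back-substitute:
17 = 5·3 + 2
3 = 1·2 + 1
2 = 2·1 + 0
gcd(3, 17) = 1, so the inverse exists.
Bézout: 1 = −1·17 + 6·3.
So 3⁻¹ ≡ 6 (mod 17).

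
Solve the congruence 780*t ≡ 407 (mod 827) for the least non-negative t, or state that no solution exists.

572

gcd(780, 827) = 1, so a unique solution mod 827 exists.
780⁻¹ ≡ 739 (mod 827).
t ≡ 739*407 ≡ 572 (mod 827).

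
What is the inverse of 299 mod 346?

By the extended Euclidean algorithm:
346 = 1·299 + 47
299 = 6·47 + 17
47 = 2·17 + 13
17 = 1·13 + 4
13 = 3·4 + 1
4 = 4·1 + 0
gcd(299, 346) = 1, so the inverse exists.
Bézout: 1 = 70·346 − 81·299.
So 299⁻¹ ≡ −81 ≡ 265 (mod 346).

265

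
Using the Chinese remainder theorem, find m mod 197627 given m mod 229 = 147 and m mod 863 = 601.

175790

229⁻¹ mod 863: 229×456 ≡ 1 (mod 863), so 229⁻¹ ≡ 456.
m = 147 + 229×((601 − 147)×456 mod 863) = 147 + 229×767 = 175790.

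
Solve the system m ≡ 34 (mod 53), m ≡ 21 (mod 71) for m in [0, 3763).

53⁻¹ mod 71: 53·67 ≡ 1 (mod 71), so 53⁻¹ ≡ 67.
m = 34 + 53·((21 − 34)·67 mod 71) = 34 + 53·52 = 2790.

2790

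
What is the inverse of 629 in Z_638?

638 = 1*629 + 9
629 = 69*9 + 8
9 = 1*8 + 1
8 = 8*1 + 0
gcd(629, 638) = 1, so the inverse exists.
Back-substitute for 1:
1 = 1*9 − 1*8
  = −1*629 + 70*9
  = 70*638 − 71*629
So 629⁻¹ ≡ −71 ≡ 567 (mod 638).

567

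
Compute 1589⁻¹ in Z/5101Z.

4597

5101 = 3×1589 + 334
1589 = 4×334 + 253
334 = 1×253 + 81
253 = 3×81 + 10
81 = 8×10 + 1
10 = 10×1 + 0
gcd(1589, 5101) = 1, so the inverse exists.
Bézout: 1 = 157×5101 − 504×1589.
So 1589⁻¹ ≡ −504 ≡ 4597 (mod 5101).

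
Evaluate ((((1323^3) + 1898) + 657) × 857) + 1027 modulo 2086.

(1323)^3 ≡ 2065 (mod 2086)
2065 + 1898 = 3963 ≡ 1877 (mod 2086)
1877 + 657 = 2534 ≡ 448 (mod 2086)
448 × 857 = 383936 ≡ 112 (mod 2086)
112 + 1027 = 1139

1139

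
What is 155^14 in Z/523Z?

14 in binary is 1110, i.e. 14 = 8 + 4 + 2.
155^1 ≡ 155 (mod 523)
155^2 ≡ 155^2 = 24025 ≡ 490 (mod 523)
155^4 ≡ 490^2 = 240100 ≡ 43 (mod 523)
155^8 ≡ 43^2 = 1849 ≡ 280 (mod 523)
155^14 = 155^8 * 155^4 * 155^2 ≡ 280 * 43 * 490 (mod 523).
Accumulate the product:
280 * 43 = 12040 ≡ 11
11 * 490 = 5390 ≡ 160

160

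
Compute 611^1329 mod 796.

207

Using repeated squaring:
1329 in binary is 10100110001, i.e. 1329 = 1024 + 256 + 32 + 16 + 1.
611^1 ≡ 611 (mod 796)
611^2 ≡ 611^2 = 373321 ≡ 793 (mod 796)
611^4 ≡ 793^2 = 628849 ≡ 9 (mod 796)
611^8 ≡ 9^2 = 81 (mod 796)
611^16 ≡ 81^2 = 6561 ≡ 193 (mod 796)
611^32 ≡ 193^2 = 37249 ≡ 633 (mod 796)
611^64 ≡ 633^2 = 400689 ≡ 301 (mod 796)
611^128 ≡ 301^2 = 90601 ≡ 653 (mod 796)
611^256 ≡ 653^2 = 426409 ≡ 549 (mod 796)
611^512 ≡ 549^2 = 301401 ≡ 513 (mod 796)
611^1024 ≡ 513^2 = 263169 ≡ 489 (mod 796)
611^1329 = 611^1024 · 611^256 · 611^32 · 611^16 · 611^1 ≡ 489 · 549 · 633 · 193 · 611 (mod 796).
Accumulate the product:
489 · 549 = 268461 ≡ 209
209 · 633 = 132297 ≡ 161
161 · 193 = 31073 ≡ 29
29 · 611 = 17719 ≡ 207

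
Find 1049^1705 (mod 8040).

1169

Compute successive squares:
1705 in binary is 11010101001, i.e. 1705 = 1024 + 512 + 128 + 32 + 8 + 1.
1049^1 ≡ 1049 (mod 8040)
1049^2 ≡ 1049^2 = 1100401 ≡ 6961 (mod 8040)
1049^4 ≡ 6961^2 = 48455521 ≡ 6481 (mod 8040)
1049^8 ≡ 6481^2 = 42003361 ≡ 2401 (mod 8040)
1049^16 ≡ 2401^2 = 5764801 ≡ 121 (mod 8040)
1049^32 ≡ 121^2 = 14641 ≡ 6601 (mod 8040)
1049^64 ≡ 6601^2 = 43573201 ≡ 4441 (mod 8040)
1049^128 ≡ 4441^2 = 19722481 ≡ 361 (mod 8040)
1049^256 ≡ 361^2 = 130321 ≡ 1681 (mod 8040)
1049^512 ≡ 1681^2 = 2825761 ≡ 3721 (mod 8040)
1049^1024 ≡ 3721^2 = 13845841 ≡ 961 (mod 8040)
1049^1705 = 1049^1024 · 1049^512 · 1049^128 · 1049^32 · 1049^8 · 1049^1 ≡ 961 · 3721 · 361 · 6601 · 2401 · 1049 (mod 8040).
Accumulate the product:
961 · 3721 = 3575881 ≡ 6121
6121 · 361 = 2209681 ≡ 6721
6721 · 6601 = 44365321 ≡ 601
601 · 2401 = 1443001 ≡ 3841
3841 · 1049 = 4029209 ≡ 1169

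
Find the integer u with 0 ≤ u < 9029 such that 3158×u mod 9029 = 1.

Run the extended Euclidean algorithm:
9029 = 2·3158 + 2713
3158 = 1·2713 + 445
2713 = 6·445 + 43
445 = 10·43 + 15
43 = 2·15 + 13
15 = 1·13 + 2
13 = 6·2 + 1
2 = 2·1 + 0
gcd(3158, 9029) = 1, so the inverse exists.
Back-substitute for 1:
1 = 1·13 − 6·2
  = −6·15 + 7·13
  = 7·43 − 20·15
  = −20·445 + 207·43
  = 207·2713 − 1262·445
  = −1262·3158 + 1469·2713
  = 1469·9029 − 4200·3158
So 3158⁻¹ ≡ −4200 ≡ 4829 (mod 9029).

4829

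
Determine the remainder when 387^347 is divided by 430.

43

347 in binary is 101011011, i.e. 347 = 256 + 64 + 16 + 8 + 2 + 1.
387^1 ≡ 387 (mod 430)
387^2 ≡ 387^2 = 149769 ≡ 129 (mod 430)
387^4 ≡ 129^2 = 16641 ≡ 301 (mod 430)
387^8 ≡ 301^2 = 90601 ≡ 301 (mod 430)
387^16 ≡ 301^2 = 90601 ≡ 301 (mod 430)
387^32 ≡ 301^2 = 90601 ≡ 301 (mod 430)
387^64 ≡ 301^2 = 90601 ≡ 301 (mod 430)
387^128 ≡ 301^2 = 90601 ≡ 301 (mod 430)
387^256 ≡ 301^2 = 90601 ≡ 301 (mod 430)
387^347 = 387^256 × 387^64 × 387^16 × 387^8 × 387^2 × 387^1 ≡ 301 × 301 × 301 × 301 × 129 × 387 (mod 430).
Accumulate the product:
301 × 301 = 90601 ≡ 301
301 × 301 = 90601 ≡ 301
301 × 301 = 90601 ≡ 301
301 × 129 = 38829 ≡ 129
129 × 387 = 49923 ≡ 43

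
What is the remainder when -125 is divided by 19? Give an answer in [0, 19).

8

-125 = -7·19 + 8, so -125 ≡ 8 (mod 19).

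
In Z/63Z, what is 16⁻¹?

By the extended Euclidean algorithm:
63 = 3*16 + 15
16 = 1*15 + 1
15 = 15*1 + 0
gcd(16, 63) = 1, so the inverse exists.
Back-substitute for 1:
1 = 1*16 − 1*15
  = −1*63 + 4*16
So 16⁻¹ ≡ 4 (mod 63).

4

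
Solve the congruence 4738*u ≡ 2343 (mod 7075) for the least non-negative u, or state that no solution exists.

gcd(4738, 7075) = 1, so a unique solution mod 7075 exists.
4738⁻¹ ≡ 3427 (mod 7075).
u ≡ 3427*2343 ≡ 6411 (mod 7075).

6411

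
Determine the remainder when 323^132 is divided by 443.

201

Using repeated squaring:
132 in binary is 10000100, i.e. 132 = 128 + 4.
323^1 ≡ 323 (mod 443)
323^2 ≡ 323^2 = 104329 ≡ 224 (mod 443)
323^4 ≡ 224^2 = 50176 ≡ 117 (mod 443)
323^8 ≡ 117^2 = 13689 ≡ 399 (mod 443)
323^16 ≡ 399^2 = 159201 ≡ 164 (mod 443)
323^32 ≡ 164^2 = 26896 ≡ 316 (mod 443)
323^64 ≡ 316^2 = 99856 ≡ 181 (mod 443)
323^128 ≡ 181^2 = 32761 ≡ 422 (mod 443)
323^132 = 323^128 * 323^4 ≡ 422 * 117 (mod 443).
422 * 117 = 49374 ≡ 201 (mod 443).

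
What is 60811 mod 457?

30

60811 = 133×457 + 30, so 60811 ≡ 30 (mod 457).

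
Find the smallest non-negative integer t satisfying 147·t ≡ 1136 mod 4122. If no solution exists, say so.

no solution

gcd(147, 4122) = 3, and 3 does not divide 1136.
So the congruence has no solution.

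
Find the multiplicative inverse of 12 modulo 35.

3

By the extended Euclidean algorithm:
35 = 2×12 + 11
12 = 1×11 + 1
11 = 11×1 + 0
gcd(12, 35) = 1, so the inverse exists.
Bézout: 1 = −1×35 + 3×12.
So 12⁻¹ ≡ 3 (mod 35).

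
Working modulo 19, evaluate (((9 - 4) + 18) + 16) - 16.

4

9 - 4 = 5
5 + 18 = 23 ≡ 4 (mod 19)
4 + 16 = 20 ≡ 1 (mod 19)
1 - 16 = -15 ≡ 4 (mod 19)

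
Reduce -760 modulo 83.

70

-760 = -10×83 + 70, so -760 ≡ 70 (mod 83).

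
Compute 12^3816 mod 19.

By square-and-multiply:
3816 in binary is 111011101000, i.e. 3816 = 2048 + 1024 + 512 + 128 + 64 + 32 + 8.
12^1 ≡ 12 (mod 19)
12^2 ≡ 12^2 = 144 ≡ 11 (mod 19)
12^4 ≡ 11^2 = 121 ≡ 7 (mod 19)
12^8 ≡ 7^2 = 49 ≡ 11 (mod 19)
12^16 ≡ 11^2 = 121 ≡ 7 (mod 19)
12^32 ≡ 7^2 = 49 ≡ 11 (mod 19)
12^64 ≡ 11^2 = 121 ≡ 7 (mod 19)
12^128 ≡ 7^2 = 49 ≡ 11 (mod 19)
12^256 ≡ 11^2 = 121 ≡ 7 (mod 19)
12^512 ≡ 7^2 = 49 ≡ 11 (mod 19)
12^1024 ≡ 11^2 = 121 ≡ 7 (mod 19)
12^2048 ≡ 7^2 = 49 ≡ 11 (mod 19)
12^3816 = 12^2048 * 12^1024 * 12^512 * 12^128 * 12^64 * 12^32 * 12^8 ≡ 11 * 7 * 11 * 11 * 7 * 11 * 11 (mod 19).
Accumulate the product:
11 * 7 = 77 ≡ 1
1 * 11 = 11
11 * 11 = 121 ≡ 7
7 * 7 = 49 ≡ 11
11 * 11 = 121 ≡ 7
7 * 11 = 77 ≡ 1

1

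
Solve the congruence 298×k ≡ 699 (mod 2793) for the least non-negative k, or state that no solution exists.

gcd(298, 2793) = 1, so a unique solution mod 2793 exists.
298⁻¹ ≡ 478 (mod 2793).
k ≡ 478×699 ≡ 1755 (mod 2793).

1755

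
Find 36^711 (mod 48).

711 in binary is 1011000111, i.e. 711 = 512 + 128 + 64 + 4 + 2 + 1.
36^1 ≡ 36 (mod 48)
36^2 ≡ 36^2 = 1296 ≡ 0 (mod 48)
36^4 ≡ 0^2 = 0 (mod 48)
36^8 ≡ 0^2 = 0 (mod 48)
36^16 ≡ 0^2 = 0 (mod 48)
36^32 ≡ 0^2 = 0 (mod 48)
36^64 ≡ 0^2 = 0 (mod 48)
36^128 ≡ 0^2 = 0 (mod 48)
36^256 ≡ 0^2 = 0 (mod 48)
36^512 ≡ 0^2 = 0 (mod 48)
36^711 = 36^512 * 36^128 * 36^64 * 36^4 * 36^2 * 36^1 ≡ 0 * 0 * 0 * 0 * 0 * 36 (mod 48).
Accumulate the product:
0 * 0 = 0
0 * 0 = 0
0 * 0 = 0
0 * 0 = 0
0 * 36 = 0

0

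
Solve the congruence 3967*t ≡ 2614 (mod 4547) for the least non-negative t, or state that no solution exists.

3931

gcd(3967, 4547) = 1, so a unique solution mod 4547 exists.
3967⁻¹ ≡ 2689 (mod 4547).
t ≡ 2689*2614 ≡ 3931 (mod 4547).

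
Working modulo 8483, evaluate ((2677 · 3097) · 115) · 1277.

7237

2677 · 3097 = 8290669 ≡ 2778 (mod 8483)
2778 · 115 = 319470 ≡ 5599 (mod 8483)
5599 · 1277 = 7149923 ≡ 7237 (mod 8483)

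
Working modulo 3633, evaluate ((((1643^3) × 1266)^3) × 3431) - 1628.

2587

(1643)^3 ≡ 2876 (mod 3633)
2876 × 1266 = 3641016 ≡ 750 (mod 3633)
(750)^3 ≡ 141 (mod 3633)
141 × 3431 = 483771 ≡ 582 (mod 3633)
582 - 1628 = -1046 ≡ 2587 (mod 3633)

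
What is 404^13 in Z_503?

Using repeated squaring:
13 in binary is 1101, i.e. 13 = 8 + 4 + 1.
404^1 ≡ 404 (mod 503)
404^2 ≡ 404^2 = 163216 ≡ 244 (mod 503)
404^4 ≡ 244^2 = 59536 ≡ 182 (mod 503)
404^8 ≡ 182^2 = 33124 ≡ 429 (mod 503)
404^13 = 404^8 · 404^4 · 404^1 ≡ 429 · 182 · 404 (mod 503).
Accumulate the product:
429 · 182 = 78078 ≡ 113
113 · 404 = 45652 ≡ 382

382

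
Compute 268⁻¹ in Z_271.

90

By the extended Euclidean algorithm:
271 = 1×268 + 3
268 = 89×3 + 1
3 = 3×1 + 0
gcd(268, 271) = 1, so the inverse exists.
Bézout: 1 = −89×271 + 90×268.
So 268⁻¹ ≡ 90 (mod 271).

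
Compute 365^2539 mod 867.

104

2539 in binary is 100111101011, i.e. 2539 = 2048 + 256 + 128 + 64 + 32 + 8 + 2 + 1.
365^1 ≡ 365 (mod 867)
365^2 ≡ 365^2 = 133225 ≡ 574 (mod 867)
365^4 ≡ 574^2 = 329476 ≡ 16 (mod 867)
365^8 ≡ 16^2 = 256 (mod 867)
365^16 ≡ 256^2 = 65536 ≡ 511 (mod 867)
365^32 ≡ 511^2 = 261121 ≡ 154 (mod 867)
365^64 ≡ 154^2 = 23716 ≡ 307 (mod 867)
365^128 ≡ 307^2 = 94249 ≡ 613 (mod 867)
365^256 ≡ 613^2 = 375769 ≡ 358 (mod 867)
365^512 ≡ 358^2 = 128164 ≡ 715 (mod 867)
365^1024 ≡ 715^2 = 511225 ≡ 562 (mod 867)
365^2048 ≡ 562^2 = 315844 ≡ 256 (mod 867)
365^2539 = 365^2048 · 365^256 · 365^128 · 365^64 · 365^32 · 365^8 · 365^2 · 365^1 ≡ 256 · 358 · 613 · 307 · 154 · 256 · 574 · 365 (mod 867).
Accumulate the product:
256 · 358 = 91648 ≡ 613
613 · 613 = 375769 ≡ 358
358 · 307 = 109906 ≡ 664
664 · 154 = 102256 ≡ 817
817 · 256 = 209152 ≡ 205
205 · 574 = 117670 ≡ 625
625 · 365 = 228125 ≡ 104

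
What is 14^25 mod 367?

14^1 ≡ 14 (mod 367)
14^2 ≡ 14^2 = 196 (mod 367)
14^4 ≡ 196^2 = 38416 ≡ 248 (mod 367)
14^8 ≡ 248^2 = 61504 ≡ 215 (mod 367)
14^16 ≡ 215^2 = 46225 ≡ 350 (mod 367)
14^25 = 14^16 * 14^8 * 14^1 ≡ 350 * 215 * 14 (mod 367).
Accumulate the product:
350 * 215 = 75250 ≡ 15
15 * 14 = 210

210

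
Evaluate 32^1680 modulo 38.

By square-and-multiply:
1680 in binary is 11010010000, i.e. 1680 = 1024 + 512 + 128 + 16.
32^1 ≡ 32 (mod 38)
32^2 ≡ 32^2 = 1024 ≡ 36 (mod 38)
32^4 ≡ 36^2 = 1296 ≡ 4 (mod 38)
32^8 ≡ 4^2 = 16 (mod 38)
32^16 ≡ 16^2 = 256 ≡ 28 (mod 38)
32^32 ≡ 28^2 = 784 ≡ 24 (mod 38)
32^64 ≡ 24^2 = 576 ≡ 6 (mod 38)
32^128 ≡ 6^2 = 36 (mod 38)
32^256 ≡ 36^2 = 1296 ≡ 4 (mod 38)
32^512 ≡ 4^2 = 16 (mod 38)
32^1024 ≡ 16^2 = 256 ≡ 28 (mod 38)
32^1680 = 32^1024 · 32^512 · 32^128 · 32^16 ≡ 28 · 16 · 36 · 28 (mod 38).
Accumulate the product:
28 · 16 = 448 ≡ 30
30 · 36 = 1080 ≡ 16
16 · 28 = 448 ≡ 30

30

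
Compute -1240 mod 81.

56

-1240 = -16*81 + 56, so -1240 ≡ 56 (mod 81).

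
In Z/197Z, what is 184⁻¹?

197 = 1×184 + 13
184 = 14×13 + 2
13 = 6×2 + 1
2 = 2×1 + 0
gcd(184, 197) = 1, so the inverse exists.
Bézout: 1 = 85×197 − 91×184.
So 184⁻¹ ≡ −91 ≡ 106 (mod 197).

106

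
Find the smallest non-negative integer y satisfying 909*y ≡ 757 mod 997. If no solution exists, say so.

gcd(909, 997) = 1, so a unique solution mod 997 exists.
909⁻¹ ≡ 963 (mod 997).
y ≡ 963*757 ≡ 184 (mod 997).

184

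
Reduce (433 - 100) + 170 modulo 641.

503

433 - 100 = 333
333 + 170 = 503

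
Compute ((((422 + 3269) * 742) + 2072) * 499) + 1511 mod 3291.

392

422 + 3269 = 3691 ≡ 400 (mod 3291)
400 * 742 = 296800 ≡ 610 (mod 3291)
610 + 2072 = 2682
2682 * 499 = 1338318 ≡ 2172 (mod 3291)
2172 + 1511 = 3683 ≡ 392 (mod 3291)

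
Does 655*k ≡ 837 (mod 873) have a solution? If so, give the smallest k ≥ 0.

729

gcd(655, 873) = 1, so a unique solution mod 873 exists.
655⁻¹ ≡ 4 (mod 873).
k ≡ 4*837 ≡ 729 (mod 873).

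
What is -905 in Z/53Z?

-905 = -18×53 + 49, so -905 ≡ 49 (mod 53).

49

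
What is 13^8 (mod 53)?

36

13^1 ≡ 13 (mod 53)
13^2 ≡ 13^2 = 169 ≡ 10 (mod 53)
13^4 ≡ 10^2 = 100 ≡ 47 (mod 53)
13^8 ≡ 47^2 = 2209 ≡ 36 (mod 53)
So 13^8 ≡ 36 (mod 53).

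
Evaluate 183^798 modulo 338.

235

Using repeated squaring:
798 in binary is 1100011110, i.e. 798 = 512 + 256 + 16 + 8 + 4 + 2.
183^1 ≡ 183 (mod 338)
183^2 ≡ 183^2 = 33489 ≡ 27 (mod 338)
183^4 ≡ 27^2 = 729 ≡ 53 (mod 338)
183^8 ≡ 53^2 = 2809 ≡ 105 (mod 338)
183^16 ≡ 105^2 = 11025 ≡ 209 (mod 338)
183^32 ≡ 209^2 = 43681 ≡ 79 (mod 338)
183^64 ≡ 79^2 = 6241 ≡ 157 (mod 338)
183^128 ≡ 157^2 = 24649 ≡ 313 (mod 338)
183^256 ≡ 313^2 = 97969 ≡ 287 (mod 338)
183^512 ≡ 287^2 = 82369 ≡ 235 (mod 338)
183^798 = 183^512 · 183^256 · 183^16 · 183^8 · 183^4 · 183^2 ≡ 235 · 287 · 209 · 105 · 53 · 27 (mod 338).
Accumulate the product:
235 · 287 = 67445 ≡ 183
183 · 209 = 38247 ≡ 53
53 · 105 = 5565 ≡ 157
157 · 53 = 8321 ≡ 209
209 · 27 = 5643 ≡ 235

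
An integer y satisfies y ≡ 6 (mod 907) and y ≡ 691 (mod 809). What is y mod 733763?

388202

907⁻¹ mod 809: 907·388 ≡ 1 (mod 809), so 907⁻¹ ≡ 388.
y = 6 + 907·((691 − 6)·388 mod 809) = 6 + 907·428 = 388202.
Check: 388202 mod 907 = 6, 388202 mod 809 = 691. ✓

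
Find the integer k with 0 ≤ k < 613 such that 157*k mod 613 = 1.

82

613 = 3×157 + 142
157 = 1×142 + 15
142 = 9×15 + 7
15 = 2×7 + 1
7 = 7×1 + 0
gcd(157, 613) = 1, so the inverse exists.
Bézout: 1 = −21×613 + 82×157.
So 157⁻¹ ≡ 82 (mod 613).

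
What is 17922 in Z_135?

102

17922 = 132*135 + 102, so 17922 ≡ 102 (mod 135).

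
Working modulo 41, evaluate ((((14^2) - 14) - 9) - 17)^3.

21

(14)^2 ≡ 32 (mod 41)
32 - 14 = 18
18 - 9 = 9
9 - 17 = -8 ≡ 33 (mod 41)
(33)^3 ≡ 21 (mod 41)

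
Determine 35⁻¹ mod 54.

54 = 1×35 + 19
35 = 1×19 + 16
19 = 1×16 + 3
16 = 5×3 + 1
3 = 3×1 + 0
gcd(35, 54) = 1, so the inverse exists.
Back-substitute for 1:
1 = 1×16 − 5×3
  = −5×19 + 6×16
  = 6×35 − 11×19
  = −11×54 + 17×35
So 35⁻¹ ≡ 17 (mod 54).

17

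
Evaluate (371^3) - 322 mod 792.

(371)^3 ≡ 611 (mod 792)
611 - 322 = 289

289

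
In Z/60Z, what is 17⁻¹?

Apply the Euclidean algorithm and back-substitute:
60 = 3·17 + 9
17 = 1·9 + 8
9 = 1·8 + 1
8 = 8·1 + 0
gcd(17, 60) = 1, so the inverse exists.
Back-substitute for 1:
1 = 1·9 − 1·8
  = −1·17 + 2·9
  = 2·60 − 7·17
So 17⁻¹ ≡ −7 ≡ 53 (mod 60).

53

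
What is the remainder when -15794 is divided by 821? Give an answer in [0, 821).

-15794 = -20·821 + 626, so -15794 ≡ 626 (mod 821).

626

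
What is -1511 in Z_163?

-1511 = -10×163 + 119, so -1511 ≡ 119 (mod 163).

119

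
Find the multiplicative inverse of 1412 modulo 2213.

2213 = 1*1412 + 801
1412 = 1*801 + 611
801 = 1*611 + 190
611 = 3*190 + 41
190 = 4*41 + 26
41 = 1*26 + 15
26 = 1*15 + 11
15 = 1*11 + 4
11 = 2*4 + 3
4 = 1*3 + 1
3 = 3*1 + 0
gcd(1412, 2213) = 1, so the inverse exists.
Back-substitute for 1:
1 = 1*4 − 1*3
  = −1*11 + 3*4
  = 3*15 − 4*11
  = −4*26 + 7*15
  = 7*41 − 11*26
  = −11*190 + 51*41
  = 51*611 − 164*190
  = −164*801 + 215*611
  = 215*1412 − 379*801
  = −379*2213 + 594*1412
So 1412⁻¹ ≡ 594 (mod 2213).

594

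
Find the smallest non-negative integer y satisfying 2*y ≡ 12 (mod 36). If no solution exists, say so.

6

gcd(2, 36) = 2, and 2 | 12, so solutions exist.
Divide through by 2: 1*y ≡ 6 (mod 18).
1⁻¹ ≡ 1 (mod 18).
y ≡ 1*6 ≡ 6 (mod 18).
The smallest non-negative solution is y = 6.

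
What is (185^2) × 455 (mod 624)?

455

(185)^2 ≡ 529 (mod 624)
529 × 455 = 240695 ≡ 455 (mod 624)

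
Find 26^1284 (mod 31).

1

26^1 ≡ 26 (mod 31)
26^2 ≡ 26^2 = 676 ≡ 25 (mod 31)
26^4 ≡ 25^2 = 625 ≡ 5 (mod 31)
26^8 ≡ 5^2 = 25 (mod 31)
26^16 ≡ 25^2 = 625 ≡ 5 (mod 31)
26^32 ≡ 5^2 = 25 (mod 31)
26^64 ≡ 25^2 = 625 ≡ 5 (mod 31)
26^128 ≡ 5^2 = 25 (mod 31)
26^256 ≡ 25^2 = 625 ≡ 5 (mod 31)
26^512 ≡ 5^2 = 25 (mod 31)
26^1024 ≡ 25^2 = 625 ≡ 5 (mod 31)
26^1284 = 26^1024 × 26^256 × 26^4 ≡ 5 × 5 × 5 (mod 31).
Accumulate the product:
5 × 5 = 25
25 × 5 = 125 ≡ 1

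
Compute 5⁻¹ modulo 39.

8

Apply the Euclidean algorithm and back-substitute:
39 = 7·5 + 4
5 = 1·4 + 1
4 = 4·1 + 0
gcd(5, 39) = 1, so the inverse exists.
Bézout: 1 = −1·39 + 8·5.
So 5⁻¹ ≡ 8 (mod 39).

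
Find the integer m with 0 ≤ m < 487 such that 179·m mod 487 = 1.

Run the extended Euclidean algorithm:
487 = 2·179 + 129
179 = 1·129 + 50
129 = 2·50 + 29
50 = 1·29 + 21
29 = 1·21 + 8
21 = 2·8 + 5
8 = 1·5 + 3
5 = 1·3 + 2
3 = 1·2 + 1
2 = 2·1 + 0
gcd(179, 487) = 1, so the inverse exists.
Back-substitute for 1:
1 = 1·3 − 1·2
  = −1·5 + 2·3
  = 2·8 − 3·5
  = −3·21 + 8·8
  = 8·29 − 11·21
  = −11·50 + 19·29
  = 19·129 − 49·50
  = −49·179 + 68·129
  = 68·487 − 185·179
So 179⁻¹ ≡ −185 ≡ 302 (mod 487).

302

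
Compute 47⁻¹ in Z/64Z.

By the extended Euclidean algorithm:
64 = 1*47 + 17
47 = 2*17 + 13
17 = 1*13 + 4
13 = 3*4 + 1
4 = 4*1 + 0
gcd(47, 64) = 1, so the inverse exists.
Back-substitute for 1:
1 = 1*13 − 3*4
  = −3*17 + 4*13
  = 4*47 − 11*17
  = −11*64 + 15*47
So 47⁻¹ ≡ 15 (mod 64).

15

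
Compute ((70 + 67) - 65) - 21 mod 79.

70 + 67 = 137 ≡ 58 (mod 79)
58 - 65 = -7 ≡ 72 (mod 79)
72 - 21 = 51

51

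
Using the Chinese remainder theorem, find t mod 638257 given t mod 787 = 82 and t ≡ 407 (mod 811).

175583

787⁻¹ mod 811: 787*642 ≡ 1 (mod 811), so 787⁻¹ ≡ 642.
t = 82 + 787*((407 − 82)*642 mod 811) = 82 + 787*223 = 175583.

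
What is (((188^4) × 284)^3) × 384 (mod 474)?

198

(188)^4 ≡ 250 (mod 474)
250 × 284 = 71000 ≡ 374 (mod 474)
(374)^3 ≡ 140 (mod 474)
140 × 384 = 53760 ≡ 198 (mod 474)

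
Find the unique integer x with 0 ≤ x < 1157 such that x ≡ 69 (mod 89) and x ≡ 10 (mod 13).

89⁻¹ mod 13: 89·6 ≡ 1 (mod 13), so 89⁻¹ ≡ 6.
x = 69 + 89·((10 − 69)·6 mod 13) = 69 + 89·10 = 959.
Check: 959 mod 89 = 69, 959 mod 13 = 10. ✓

959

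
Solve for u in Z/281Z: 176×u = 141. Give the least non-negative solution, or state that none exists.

95

gcd(176, 281) = 1, so a unique solution mod 281 exists.
176⁻¹ ≡ 190 (mod 281).
u ≡ 190×141 ≡ 95 (mod 281).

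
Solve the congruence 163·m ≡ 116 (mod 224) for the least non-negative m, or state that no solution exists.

gcd(163, 224) = 1, so a unique solution mod 224 exists.
163⁻¹ ≡ 11 (mod 224).
m ≡ 11·116 ≡ 156 (mod 224).

156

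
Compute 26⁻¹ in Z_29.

29 = 1·26 + 3
26 = 8·3 + 2
3 = 1·2 + 1
2 = 2·1 + 0
gcd(26, 29) = 1, so the inverse exists.
Back-substitute for 1:
1 = 1·3 − 1·2
  = −1·26 + 9·3
  = 9·29 − 10·26
So 26⁻¹ ≡ −10 ≡ 19 (mod 29).

19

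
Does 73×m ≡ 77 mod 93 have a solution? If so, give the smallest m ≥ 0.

38

gcd(73, 93) = 1, so a unique solution mod 93 exists.
73⁻¹ ≡ 79 (mod 93).
m ≡ 79×77 ≡ 38 (mod 93).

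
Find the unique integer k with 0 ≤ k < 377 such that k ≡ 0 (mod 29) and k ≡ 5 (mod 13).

29⁻¹ mod 13: 29×9 ≡ 1 (mod 13), so 29⁻¹ ≡ 9.
k = 0 + 29×((5 − 0)×9 mod 13) = 0 + 29×6 = 174.
Check: 174 mod 29 = 0, 174 mod 13 = 5. ✓

174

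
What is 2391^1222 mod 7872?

By square-and-multiply:
1222 in binary is 10011000110, i.e. 1222 = 1024 + 128 + 64 + 4 + 2.
2391^1 ≡ 2391 (mod 7872)
2391^2 ≡ 2391^2 = 5716881 ≡ 1809 (mod 7872)
2391^4 ≡ 1809^2 = 3272481 ≡ 5601 (mod 7872)
2391^8 ≡ 5601^2 = 31371201 ≡ 1281 (mod 7872)
2391^16 ≡ 1281^2 = 1640961 ≡ 3585 (mod 7872)
2391^32 ≡ 3585^2 = 12852225 ≡ 5121 (mod 7872)
2391^64 ≡ 5121^2 = 26224641 ≡ 3009 (mod 7872)
2391^128 ≡ 3009^2 = 9054081 ≡ 1281 (mod 7872)
2391^256 ≡ 1281^2 = 1640961 ≡ 3585 (mod 7872)
2391^512 ≡ 3585^2 = 12852225 ≡ 5121 (mod 7872)
2391^1024 ≡ 5121^2 = 26224641 ≡ 3009 (mod 7872)
2391^1222 = 2391^1024 * 2391^128 * 2391^64 * 2391^4 * 2391^2 ≡ 3009 * 1281 * 3009 * 5601 * 1809 (mod 7872).
Accumulate the product:
3009 * 1281 = 3854529 ≡ 5121
5121 * 3009 = 15409089 ≡ 3585
3585 * 5601 = 20079585 ≡ 5985
5985 * 1809 = 10826865 ≡ 2865

2865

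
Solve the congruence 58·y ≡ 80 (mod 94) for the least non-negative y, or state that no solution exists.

gcd(58, 94) = 2, and 2 | 80, so solutions exist.
Divide through by 2: 29·y ≡ 40 mod 47.
29⁻¹ ≡ 13 (mod 47).
y ≡ 13·40 ≡ 3 (mod 47).
The smallest non-negative solution is y = 3.

3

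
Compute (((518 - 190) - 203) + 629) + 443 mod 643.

554

518 - 190 = 328
328 - 203 = 125
125 + 629 = 754 ≡ 111 (mod 643)
111 + 443 = 554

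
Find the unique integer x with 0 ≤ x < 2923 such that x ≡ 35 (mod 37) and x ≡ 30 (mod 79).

109

37⁻¹ mod 79: 37*47 ≡ 1 (mod 79), so 37⁻¹ ≡ 47.
x = 35 + 37*((30 − 35)*47 mod 79) = 35 + 37*2 = 109.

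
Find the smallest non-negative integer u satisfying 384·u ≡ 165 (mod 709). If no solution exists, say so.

gcd(384, 709) = 1, so a unique solution mod 709 exists.
384⁻¹ ≡ 685 (mod 709).
u ≡ 685·165 ≡ 294 (mod 709).

294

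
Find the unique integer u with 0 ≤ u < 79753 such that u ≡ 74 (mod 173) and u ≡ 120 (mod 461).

173⁻¹ mod 461: 173·8 ≡ 1 (mod 461), so 173⁻¹ ≡ 8.
u = 74 + 173·((120 − 74)·8 mod 461) = 74 + 173·368 = 63738.

63738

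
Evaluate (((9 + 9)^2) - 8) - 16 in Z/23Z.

1

9 + 9 = 18
(18)^2 ≡ 2 (mod 23)
2 - 8 = -6 ≡ 17 (mod 23)
17 - 16 = 1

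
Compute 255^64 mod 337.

4

Using repeated squaring:
255^1 ≡ 255 (mod 337)
255^2 ≡ 255^2 = 65025 ≡ 321 (mod 337)
255^4 ≡ 321^2 = 103041 ≡ 256 (mod 337)
255^8 ≡ 256^2 = 65536 ≡ 158 (mod 337)
255^16 ≡ 158^2 = 24964 ≡ 26 (mod 337)
255^32 ≡ 26^2 = 676 ≡ 2 (mod 337)
255^64 ≡ 2^2 = 4 (mod 337)
So 255^64 ≡ 4 (mod 337).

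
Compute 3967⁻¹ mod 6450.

6450 = 1·3967 + 2483
3967 = 1·2483 + 1484
2483 = 1·1484 + 999
1484 = 1·999 + 485
999 = 2·485 + 29
485 = 16·29 + 21
29 = 1·21 + 8
21 = 2·8 + 5
8 = 1·5 + 3
5 = 1·3 + 2
3 = 1·2 + 1
2 = 2·1 + 0
gcd(3967, 6450) = 1, so the inverse exists.
Back-substitute for 1:
1 = 1·3 − 1·2
  = −1·5 + 2·3
  = 2·8 − 3·5
  = −3·21 + 8·8
  = 8·29 − 11·21
  = −11·485 + 184·29
  = 184·999 − 379·485
  = −379·1484 + 563·999
  = 563·2483 − 942·1484
  = −942·3967 + 1505·2483
  = 1505·6450 − 2447·3967
So 3967⁻¹ ≡ −2447 ≡ 4003 (mod 6450).

4003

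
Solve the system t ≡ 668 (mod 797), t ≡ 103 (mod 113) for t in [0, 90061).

668

797⁻¹ mod 113: 797·19 ≡ 1 (mod 113), so 797⁻¹ ≡ 19.
t = 668 + 797·((103 − 668)·19 mod 113) = 668 + 797·0 = 668.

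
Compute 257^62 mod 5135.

By square-and-multiply:
257^1 ≡ 257 (mod 5135)
257^2 ≡ 257^2 = 66049 ≡ 4429 (mod 5135)
257^4 ≡ 4429^2 = 19616041 ≡ 341 (mod 5135)
257^8 ≡ 341^2 = 116281 ≡ 3311 (mod 5135)
257^16 ≡ 3311^2 = 10962721 ≡ 4631 (mod 5135)
257^32 ≡ 4631^2 = 21446161 ≡ 2401 (mod 5135)
257^62 = 257^32 × 257^16 × 257^8 × 257^4 × 257^2 ≡ 2401 × 4631 × 3311 × 341 × 4429 (mod 5135).
Accumulate the product:
2401 × 4631 = 11119031 ≡ 1756
1756 × 3311 = 5814116 ≡ 1296
1296 × 341 = 441936 ≡ 326
326 × 4429 = 1443854 ≡ 919

919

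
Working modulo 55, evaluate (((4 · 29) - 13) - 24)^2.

4 · 29 = 116 ≡ 6 (mod 55)
6 - 13 = -7 ≡ 48 (mod 55)
48 - 24 = 24
(24)^2 ≡ 26 (mod 55)

26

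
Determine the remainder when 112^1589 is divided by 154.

By square-and-multiply:
1589 in binary is 11000110101, i.e. 1589 = 1024 + 512 + 32 + 16 + 4 + 1.
112^1 ≡ 112 (mod 154)
112^2 ≡ 112^2 = 12544 ≡ 70 (mod 154)
112^4 ≡ 70^2 = 4900 ≡ 126 (mod 154)
112^8 ≡ 126^2 = 15876 ≡ 14 (mod 154)
112^16 ≡ 14^2 = 196 ≡ 42 (mod 154)
112^32 ≡ 42^2 = 1764 ≡ 70 (mod 154)
112^64 ≡ 70^2 = 4900 ≡ 126 (mod 154)
112^128 ≡ 126^2 = 15876 ≡ 14 (mod 154)
112^256 ≡ 14^2 = 196 ≡ 42 (mod 154)
112^512 ≡ 42^2 = 1764 ≡ 70 (mod 154)
112^1024 ≡ 70^2 = 4900 ≡ 126 (mod 154)
112^1589 = 112^1024 * 112^512 * 112^32 * 112^16 * 112^4 * 112^1 ≡ 126 * 70 * 70 * 42 * 126 * 112 (mod 154).
Accumulate the product:
126 * 70 = 8820 ≡ 42
42 * 70 = 2940 ≡ 14
14 * 42 = 588 ≡ 126
126 * 126 = 15876 ≡ 14
14 * 112 = 1568 ≡ 28

28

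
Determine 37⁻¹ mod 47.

14

Run the extended Euclidean algorithm:
47 = 1·37 + 10
37 = 3·10 + 7
10 = 1·7 + 3
7 = 2·3 + 1
3 = 3·1 + 0
gcd(37, 47) = 1, so the inverse exists.
Back-substitute for 1:
1 = 1·7 − 2·3
  = −2·10 + 3·7
  = 3·37 − 11·10
  = −11·47 + 14·37
So 37⁻¹ ≡ 14 (mod 47).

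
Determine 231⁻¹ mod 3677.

1162

Run the extended Euclidean algorithm:
3677 = 15*231 + 212
231 = 1*212 + 19
212 = 11*19 + 3
19 = 6*3 + 1
3 = 3*1 + 0
gcd(231, 3677) = 1, so the inverse exists.
Back-substitute for 1:
1 = 1*19 − 6*3
  = −6*212 + 67*19
  = 67*231 − 73*212
  = −73*3677 + 1162*231
So 231⁻¹ ≡ 1162 (mod 3677).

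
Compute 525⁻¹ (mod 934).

934 = 1*525 + 409
525 = 1*409 + 116
409 = 3*116 + 61
116 = 1*61 + 55
61 = 1*55 + 6
55 = 9*6 + 1
6 = 6*1 + 0
gcd(525, 934) = 1, so the inverse exists.
Back-substitute for 1:
1 = 1*55 − 9*6
  = −9*61 + 10*55
  = 10*116 − 19*61
  = −19*409 + 67*116
  = 67*525 − 86*409
  = −86*934 + 153*525
So 525⁻¹ ≡ 153 (mod 934).

153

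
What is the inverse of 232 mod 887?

887 = 3·232 + 191
232 = 1·191 + 41
191 = 4·41 + 27
41 = 1·27 + 14
27 = 1·14 + 13
14 = 1·13 + 1
13 = 13·1 + 0
gcd(232, 887) = 1, so the inverse exists.
Back-substitute for 1:
1 = 1·14 − 1·13
  = −1·27 + 2·14
  = 2·41 − 3·27
  = −3·191 + 14·41
  = 14·232 − 17·191
  = −17·887 + 65·232
So 232⁻¹ ≡ 65 (mod 887).

65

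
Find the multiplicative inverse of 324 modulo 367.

128

367 = 1×324 + 43
324 = 7×43 + 23
43 = 1×23 + 20
23 = 1×20 + 3
20 = 6×3 + 2
3 = 1×2 + 1
2 = 2×1 + 0
gcd(324, 367) = 1, so the inverse exists.
Back-substitute for 1:
1 = 1×3 − 1×2
  = −1×20 + 7×3
  = 7×23 − 8×20
  = −8×43 + 15×23
  = 15×324 − 113×43
  = −113×367 + 128×324
So 324⁻¹ ≡ 128 (mod 367).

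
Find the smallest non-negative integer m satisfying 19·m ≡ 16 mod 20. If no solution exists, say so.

4

gcd(19, 20) = 1, so a unique solution mod 20 exists.
19⁻¹ ≡ 19 (mod 20).
m ≡ 19·16 ≡ 4 (mod 20).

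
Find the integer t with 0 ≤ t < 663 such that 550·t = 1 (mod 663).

88

Apply the Euclidean algorithm and back-substitute:
663 = 1×550 + 113
550 = 4×113 + 98
113 = 1×98 + 15
98 = 6×15 + 8
15 = 1×8 + 7
8 = 1×7 + 1
7 = 7×1 + 0
gcd(550, 663) = 1, so the inverse exists.
Back-substitute for 1:
1 = 1×8 − 1×7
  = −1×15 + 2×8
  = 2×98 − 13×15
  = −13×113 + 15×98
  = 15×550 − 73×113
  = −73×663 + 88×550
So 550⁻¹ ≡ 88 (mod 663).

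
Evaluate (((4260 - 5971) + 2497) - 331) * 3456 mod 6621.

3303

4260 - 5971 = -1711 ≡ 4910 (mod 6621)
4910 + 2497 = 7407 ≡ 786 (mod 6621)
786 - 331 = 455
455 * 3456 = 1572480 ≡ 3303 (mod 6621)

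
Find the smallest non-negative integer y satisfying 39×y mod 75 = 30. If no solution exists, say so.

gcd(39, 75) = 3, and 3 | 30, so solutions exist.
Divide through by 3: 13×y mod 25 = 10.
13⁻¹ ≡ 2 (mod 25).
y ≡ 2×10 ≡ 20 (mod 25).
The smallest non-negative solution is y = 20.

20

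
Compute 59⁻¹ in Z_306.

83

306 = 5*59 + 11
59 = 5*11 + 4
11 = 2*4 + 3
4 = 1*3 + 1
3 = 3*1 + 0
gcd(59, 306) = 1, so the inverse exists.
Bézout: 1 = −16*306 + 83*59.
So 59⁻¹ ≡ 83 (mod 306).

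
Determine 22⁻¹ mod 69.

22

Run the extended Euclidean algorithm:
69 = 3*22 + 3
22 = 7*3 + 1
3 = 3*1 + 0
gcd(22, 69) = 1, so the inverse exists.
Bézout: 1 = −7*69 + 22*22.
So 22⁻¹ ≡ 22 (mod 69).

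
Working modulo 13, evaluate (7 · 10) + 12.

4

7 · 10 = 70 ≡ 5 (mod 13)
5 + 12 = 17 ≡ 4 (mod 13)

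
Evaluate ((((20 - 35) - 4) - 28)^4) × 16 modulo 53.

20 - 35 = -15 ≡ 38 (mod 53)
38 - 4 = 34
34 - 28 = 6
(6)^4 ≡ 24 (mod 53)
24 × 16 = 384 ≡ 13 (mod 53)

13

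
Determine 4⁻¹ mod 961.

Run the extended Euclidean algorithm:
961 = 240·4 + 1
4 = 4·1 + 0
gcd(4, 961) = 1, so the inverse exists.
Bézout: 1 = 1·961 − 240·4.
So 4⁻¹ ≡ −240 ≡ 721 (mod 961).

721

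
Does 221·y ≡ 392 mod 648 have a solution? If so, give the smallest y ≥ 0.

gcd(221, 648) = 1, so a unique solution mod 648 exists.
221⁻¹ ≡ 173 (mod 648).
y ≡ 173·392 ≡ 424 (mod 648).

424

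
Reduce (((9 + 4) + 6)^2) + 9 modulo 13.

9 + 4 = 13 ≡ 0 (mod 13)
0 + 6 = 6
(6)^2 ≡ 10 (mod 13)
10 + 9 = 19 ≡ 6 (mod 13)

6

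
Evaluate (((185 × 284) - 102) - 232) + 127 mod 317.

28

185 × 284 = 52540 ≡ 235 (mod 317)
235 - 102 = 133
133 - 232 = -99 ≡ 218 (mod 317)
218 + 127 = 345 ≡ 28 (mod 317)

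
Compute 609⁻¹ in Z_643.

208

By the extended Euclidean algorithm:
643 = 1·609 + 34
609 = 17·34 + 31
34 = 1·31 + 3
31 = 10·3 + 1
3 = 3·1 + 0
gcd(609, 643) = 1, so the inverse exists.
Bézout: 1 = −197·643 + 208·609.
So 609⁻¹ ≡ 208 (mod 643).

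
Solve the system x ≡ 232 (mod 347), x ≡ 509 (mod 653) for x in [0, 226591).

43607

347⁻¹ mod 653: 347*446 ≡ 1 (mod 653), so 347⁻¹ ≡ 446.
x = 232 + 347*((509 − 232)*446 mod 653) = 232 + 347*125 = 43607.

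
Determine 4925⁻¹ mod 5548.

3197

By the extended Euclidean algorithm:
5548 = 1*4925 + 623
4925 = 7*623 + 564
623 = 1*564 + 59
564 = 9*59 + 33
59 = 1*33 + 26
33 = 1*26 + 7
26 = 3*7 + 5
7 = 1*5 + 2
5 = 2*2 + 1
2 = 2*1 + 0
gcd(4925, 5548) = 1, so the inverse exists.
Back-substitute for 1:
1 = 1*5 − 2*2
  = −2*7 + 3*5
  = 3*26 − 11*7
  = −11*33 + 14*26
  = 14*59 − 25*33
  = −25*564 + 239*59
  = 239*623 − 264*564
  = −264*4925 + 2087*623
  = 2087*5548 − 2351*4925
So 4925⁻¹ ≡ −2351 ≡ 3197 (mod 5548).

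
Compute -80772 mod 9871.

-80772 = -9*9871 + 8067, so -80772 ≡ 8067 (mod 9871).

8067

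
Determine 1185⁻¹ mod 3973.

3973 = 3×1185 + 418
1185 = 2×418 + 349
418 = 1×349 + 69
349 = 5×69 + 4
69 = 17×4 + 1
4 = 4×1 + 0
gcd(1185, 3973) = 1, so the inverse exists.
Back-substitute for 1:
1 = 1×69 − 17×4
  = −17×349 + 86×69
  = 86×418 − 103×349
  = −103×1185 + 292×418
  = 292×3973 − 979×1185
So 1185⁻¹ ≡ −979 ≡ 2994 (mod 3973).

2994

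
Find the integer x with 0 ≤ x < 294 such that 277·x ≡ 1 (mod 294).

By the extended Euclidean algorithm:
294 = 1·277 + 17
277 = 16·17 + 5
17 = 3·5 + 2
5 = 2·2 + 1
2 = 2·1 + 0
gcd(277, 294) = 1, so the inverse exists.
Bézout: 1 = −114·294 + 121·277.
So 277⁻¹ ≡ 121 (mod 294).

121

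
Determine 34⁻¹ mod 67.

2

Run the extended Euclidean algorithm:
67 = 1*34 + 33
34 = 1*33 + 1
33 = 33*1 + 0
gcd(34, 67) = 1, so the inverse exists.
Bézout: 1 = −1*67 + 2*34.
So 34⁻¹ ≡ 2 (mod 67).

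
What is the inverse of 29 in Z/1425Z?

344

1425 = 49×29 + 4
29 = 7×4 + 1
4 = 4×1 + 0
gcd(29, 1425) = 1, so the inverse exists.
Back-substitute for 1:
1 = 1×29 − 7×4
  = −7×1425 + 344×29
So 29⁻¹ ≡ 344 (mod 1425).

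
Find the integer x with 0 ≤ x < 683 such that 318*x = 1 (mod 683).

247

Run the extended Euclidean algorithm:
683 = 2*318 + 47
318 = 6*47 + 36
47 = 1*36 + 11
36 = 3*11 + 3
11 = 3*3 + 2
3 = 1*2 + 1
2 = 2*1 + 0
gcd(318, 683) = 1, so the inverse exists.
Back-substitute for 1:
1 = 1*3 − 1*2
  = −1*11 + 4*3
  = 4*36 − 13*11
  = −13*47 + 17*36
  = 17*318 − 115*47
  = −115*683 + 247*318
So 318⁻¹ ≡ 247 (mod 683).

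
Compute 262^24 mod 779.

By square-and-multiply:
24 in binary is 11000, i.e. 24 = 16 + 8.
262^1 ≡ 262 (mod 779)
262^2 ≡ 262^2 = 68644 ≡ 92 (mod 779)
262^4 ≡ 92^2 = 8464 ≡ 674 (mod 779)
262^8 ≡ 674^2 = 454276 ≡ 119 (mod 779)
262^16 ≡ 119^2 = 14161 ≡ 139 (mod 779)
262^24 = 262^16 · 262^8 ≡ 139 · 119 (mod 779).
139 · 119 = 16541 ≡ 182 (mod 779).

182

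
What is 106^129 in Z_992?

928

By square-and-multiply:
129 in binary is 10000001, i.e. 129 = 128 + 1.
106^1 ≡ 106 (mod 992)
106^2 ≡ 106^2 = 11236 ≡ 324 (mod 992)
106^4 ≡ 324^2 = 104976 ≡ 816 (mod 992)
106^8 ≡ 816^2 = 665856 ≡ 224 (mod 992)
106^16 ≡ 224^2 = 50176 ≡ 576 (mod 992)
106^32 ≡ 576^2 = 331776 ≡ 448 (mod 992)
106^64 ≡ 448^2 = 200704 ≡ 320 (mod 992)
106^128 ≡ 320^2 = 102400 ≡ 224 (mod 992)
106^129 = 106^128 × 106^1 ≡ 224 × 106 (mod 992).
224 × 106 = 23744 ≡ 928 (mod 992).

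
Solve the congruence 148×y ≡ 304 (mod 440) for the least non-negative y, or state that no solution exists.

gcd(148, 440) = 4, and 4 | 304, so solutions exist.
Divide through by 4: 37×y ≡ 76 mod 110.
37⁻¹ ≡ 3 (mod 110).
y ≡ 3×76 ≡ 8 (mod 110).
The smallest non-negative solution is y = 8.

8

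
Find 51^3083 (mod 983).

3083 in binary is 110000001011, i.e. 3083 = 2048 + 1024 + 8 + 2 + 1.
51^1 ≡ 51 (mod 983)
51^2 ≡ 51^2 = 2601 ≡ 635 (mod 983)
51^4 ≡ 635^2 = 403225 ≡ 195 (mod 983)
51^8 ≡ 195^2 = 38025 ≡ 671 (mod 983)
51^16 ≡ 671^2 = 450241 ≡ 27 (mod 983)
51^32 ≡ 27^2 = 729 (mod 983)
51^64 ≡ 729^2 = 531441 ≡ 621 (mod 983)
51^128 ≡ 621^2 = 385641 ≡ 305 (mod 983)
51^256 ≡ 305^2 = 93025 ≡ 623 (mod 983)
51^512 ≡ 623^2 = 388129 ≡ 827 (mod 983)
51^1024 ≡ 827^2 = 683929 ≡ 744 (mod 983)
51^2048 ≡ 744^2 = 553536 ≡ 107 (mod 983)
51^3083 = 51^2048 * 51^1024 * 51^8 * 51^2 * 51^1 ≡ 107 * 744 * 671 * 635 * 51 (mod 983).
Accumulate the product:
107 * 744 = 79608 ≡ 968
968 * 671 = 649528 ≡ 748
748 * 635 = 474980 ≡ 191
191 * 51 = 9741 ≡ 894

894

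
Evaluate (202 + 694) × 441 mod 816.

202 + 694 = 896 ≡ 80 (mod 816)
80 × 441 = 35280 ≡ 192 (mod 816)

192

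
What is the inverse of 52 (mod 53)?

52

Apply the Euclidean algorithm and back-substitute:
53 = 1*52 + 1
52 = 52*1 + 0
gcd(52, 53) = 1, so the inverse exists.
Back-substitute for 1:
1 = 1*53 − 1*52
So 52⁻¹ ≡ −1 ≡ 52 (mod 53).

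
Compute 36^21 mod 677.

Using repeated squaring:
21 in binary is 10101, i.e. 21 = 16 + 4 + 1.
36^1 ≡ 36 (mod 677)
36^2 ≡ 36^2 = 1296 ≡ 619 (mod 677)
36^4 ≡ 619^2 = 383161 ≡ 656 (mod 677)
36^8 ≡ 656^2 = 430336 ≡ 441 (mod 677)
36^16 ≡ 441^2 = 194481 ≡ 182 (mod 677)
36^21 = 36^16 × 36^4 × 36^1 ≡ 182 × 656 × 36 (mod 677).
Accumulate the product:
182 × 656 = 119392 ≡ 240
240 × 36 = 8640 ≡ 516

516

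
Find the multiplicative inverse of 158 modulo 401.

Run the extended Euclidean algorithm:
401 = 2*158 + 85
158 = 1*85 + 73
85 = 1*73 + 12
73 = 6*12 + 1
12 = 12*1 + 0
gcd(158, 401) = 1, so the inverse exists.
Back-substitute for 1:
1 = 1*73 − 6*12
  = −6*85 + 7*73
  = 7*158 − 13*85
  = −13*401 + 33*158
So 158⁻¹ ≡ 33 (mod 401).

33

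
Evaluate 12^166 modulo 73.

69

166 in binary is 10100110, i.e. 166 = 128 + 32 + 4 + 2.
12^1 ≡ 12 (mod 73)
12^2 ≡ 12^2 = 144 ≡ 71 (mod 73)
12^4 ≡ 71^2 = 5041 ≡ 4 (mod 73)
12^8 ≡ 4^2 = 16 (mod 73)
12^16 ≡ 16^2 = 256 ≡ 37 (mod 73)
12^32 ≡ 37^2 = 1369 ≡ 55 (mod 73)
12^64 ≡ 55^2 = 3025 ≡ 32 (mod 73)
12^128 ≡ 32^2 = 1024 ≡ 2 (mod 73)
12^166 = 12^128 × 12^32 × 12^4 × 12^2 ≡ 2 × 55 × 4 × 71 (mod 73).
Accumulate the product:
2 × 55 = 110 ≡ 37
37 × 4 = 148 ≡ 2
2 × 71 = 142 ≡ 69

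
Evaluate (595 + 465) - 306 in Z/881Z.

595 + 465 = 1060 ≡ 179 (mod 881)
179 - 306 = -127 ≡ 754 (mod 881)

754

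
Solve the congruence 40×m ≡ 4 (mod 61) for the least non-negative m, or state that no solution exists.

55

gcd(40, 61) = 1, so a unique solution mod 61 exists.
40⁻¹ ≡ 29 (mod 61).
m ≡ 29×4 ≡ 55 (mod 61).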